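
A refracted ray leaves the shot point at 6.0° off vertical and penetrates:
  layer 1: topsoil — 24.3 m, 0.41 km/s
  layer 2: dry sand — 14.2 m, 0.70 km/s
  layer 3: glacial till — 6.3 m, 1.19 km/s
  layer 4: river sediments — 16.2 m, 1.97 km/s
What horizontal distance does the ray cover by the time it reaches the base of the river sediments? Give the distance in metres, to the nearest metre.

Apply Snell's law at each interface; in layer i the horizontal offset is hᵢ·tan θᵢ.
Layer 1: θ = 6.00°; offset = 24.3·tan 6.00° = 2.554 m.
Layer 2: sin θ = 0.70·sin 6.0°/0.41 = 0.1785, θ = 10.28°; offset = 14.2·tan 10.28° = 2.576 m.
Layer 3: sin θ = 1.19·sin 6.0°/0.41 = 0.3034, θ = 17.66°; offset = 6.3·tan 17.66° = 2.006 m.
Layer 4: sin θ = 1.97·sin 6.0°/0.41 = 0.5022, θ = 30.15°; offset = 16.2·tan 30.15° = 9.409 m.
Σ offsets = 16.545 m.

17 m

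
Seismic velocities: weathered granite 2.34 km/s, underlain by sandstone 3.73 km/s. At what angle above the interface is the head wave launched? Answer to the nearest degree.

51°

Critical incidence: sin θ_c = V₁/V₂ = 2.34/3.73 = 0.6273.
θ_c = arcsin 0.6273 = 38.85°.
Measured from the interface: 90° − 38.85° = 51.15°.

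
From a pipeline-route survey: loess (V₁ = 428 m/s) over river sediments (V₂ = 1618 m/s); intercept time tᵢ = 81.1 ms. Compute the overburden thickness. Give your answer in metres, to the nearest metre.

18 m

h = tᵢ·V₁·V₂ / (2·√(V₂²−V₁²)).
√(V₂²−V₁²) = √(1618² − 428²) = 1560.4 m/s.
h = 0.0811 s × 428 × 1618 / (2 × 1560.4) = 18.00 m.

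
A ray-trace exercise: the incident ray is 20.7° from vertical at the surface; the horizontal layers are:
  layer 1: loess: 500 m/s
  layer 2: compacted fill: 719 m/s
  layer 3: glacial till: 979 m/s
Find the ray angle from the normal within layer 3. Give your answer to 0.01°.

Ray parameter p = sin 20.7° / 500 = 7.0695e-04 s/m.
sin θ_3 = p·V_3 = 7.0695e-04 × 979 = 0.6921.
θ_3 = 43.80° from the vertical.

43.80°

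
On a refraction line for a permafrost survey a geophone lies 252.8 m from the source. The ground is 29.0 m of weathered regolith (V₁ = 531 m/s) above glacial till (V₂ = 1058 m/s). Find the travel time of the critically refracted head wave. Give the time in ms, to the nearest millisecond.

333 ms

t = x/V₂ + 2h·√(V₂²−V₁²)/(V₁V₂).
√(V₂²−V₁²) = √(1058²−531²) = 915.1 m/s; delay term = 2·29.0·915.1/(531·1058) = 0.09447 s.
t = 252.8/1058 + 0.09447 = 0.33342 s.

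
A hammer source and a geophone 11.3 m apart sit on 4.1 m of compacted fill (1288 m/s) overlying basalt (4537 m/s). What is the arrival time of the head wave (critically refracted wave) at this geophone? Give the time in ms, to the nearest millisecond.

9 ms

t = x/V₂ + 2h·√(V₂²−V₁²)/(V₁V₂).
√(V₂²−V₁²) = √(4537²−1288²) = 4350.3 m/s; delay term = 2·4.1·4350.3/(1288·4537) = 0.00610 s.
t = 11.3/4537 + 0.00610 = 0.00860 s.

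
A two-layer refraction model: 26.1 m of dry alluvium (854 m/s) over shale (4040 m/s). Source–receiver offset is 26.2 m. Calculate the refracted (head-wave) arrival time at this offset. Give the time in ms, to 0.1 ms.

θ_c = arcsin(V₁/V₂) = arcsin(854/4040) = 12.20°, cos θ_c = 0.9774.
Intercept time tᵢ = 2h cos θ_c / V₁ = 2·26.1·0.9774/854 = 0.05974 s.
t = x/V₂ + tᵢ = 26.2/4040 + 0.05974 = 0.06623 s.

66.2 ms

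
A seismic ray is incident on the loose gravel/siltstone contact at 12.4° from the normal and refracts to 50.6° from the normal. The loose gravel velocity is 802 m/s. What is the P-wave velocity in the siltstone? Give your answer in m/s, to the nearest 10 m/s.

sin 12.4° = 0.2147; sin 50.6° = 0.7727.
V₂ = V₁·(sin θ₂/sin θ₁) = 802·(0.7727/0.2147) = 2886.03 m/s.

2890 m/s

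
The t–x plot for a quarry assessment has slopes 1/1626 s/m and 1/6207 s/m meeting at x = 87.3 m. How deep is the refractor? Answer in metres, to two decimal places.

33.38 m

h = (x_cross/2)·√((V₂−V₁)/(V₂+V₁)).
(V₂−V₁)/(V₂+V₁) = (6207−1626)/(6207+1626) = 0.5848; √ = 0.7647.
h = (87.3/2)·0.7647 = 33.38 m.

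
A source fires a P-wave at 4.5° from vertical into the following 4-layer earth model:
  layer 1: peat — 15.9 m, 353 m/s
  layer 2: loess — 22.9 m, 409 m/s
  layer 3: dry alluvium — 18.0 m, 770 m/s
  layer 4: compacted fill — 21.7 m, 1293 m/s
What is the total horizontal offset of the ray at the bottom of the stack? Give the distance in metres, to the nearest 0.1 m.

13.0 m

Apply Snell's law at each interface; in layer i the horizontal offset is hᵢ·tan θᵢ.
Layer 1: θ = 4.50°; offset = 15.9·tan 4.50° = 1.251 m.
Layer 2: sin θ = 409·sin 4.5°/353 = 0.0909, θ = 5.22°; offset = 22.9·tan 5.22° = 2.090 m.
Layer 3: sin θ = 770·sin 4.5°/353 = 0.1711, θ = 9.85°; offset = 18.0·tan 9.85° = 3.127 m.
Layer 4: sin θ = 1293·sin 4.5°/353 = 0.2874, θ = 16.70°; offset = 21.7·tan 16.70° = 6.511 m.
Summing the layer offsets gives 12.979 m.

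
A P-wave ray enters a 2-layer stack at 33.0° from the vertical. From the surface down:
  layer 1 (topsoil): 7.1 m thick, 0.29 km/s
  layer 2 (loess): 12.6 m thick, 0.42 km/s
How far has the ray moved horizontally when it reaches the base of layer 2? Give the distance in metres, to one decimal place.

20.8 m

Ray parameter p = sin 33.0° / 0.29 km/s = 1.8781e+00 s/km.
Layer 1: θ = 33.00°; offset = 7.1·tan 33.00° = 4.611 m.
Layer 2: sin θ = p·0.42 = 0.7888 → θ = 52.07°; offset = 12.6·tan 52.07° = 16.169 m.
Summing the layer offsets gives 20.780 m.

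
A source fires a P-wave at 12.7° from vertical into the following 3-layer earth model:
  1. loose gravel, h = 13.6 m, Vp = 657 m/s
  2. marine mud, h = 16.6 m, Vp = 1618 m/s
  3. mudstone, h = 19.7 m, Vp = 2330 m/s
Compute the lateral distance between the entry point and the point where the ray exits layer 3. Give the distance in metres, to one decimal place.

Apply Snell's law at each interface; in layer i the horizontal offset is hᵢ·tan θᵢ.
Layer 1: θ = 12.70°; offset = 13.6·tan 12.70° = 3.065 m.
Layer 2: sin θ = 1618·sin 12.7°/657 = 0.5414, θ = 32.78°; offset = 16.6·tan 32.78° = 10.690 m.
Layer 3: sin θ = 2330·sin 12.7°/657 = 0.7797, θ = 51.23°; offset = 19.7·tan 51.23° = 24.528 m.
Total horizontal offset = 38.283 m.

38.3 m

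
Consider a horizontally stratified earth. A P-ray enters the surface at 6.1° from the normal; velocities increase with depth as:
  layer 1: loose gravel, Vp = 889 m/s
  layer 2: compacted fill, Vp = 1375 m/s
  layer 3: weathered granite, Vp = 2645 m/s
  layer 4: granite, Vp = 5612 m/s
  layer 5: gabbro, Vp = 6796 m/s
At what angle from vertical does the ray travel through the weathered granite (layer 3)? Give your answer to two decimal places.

Snell's law across each interface conserves sin θ / V, so sin θ_3 = V_3·sin θ₁/V₁.
sin θ_3 = 2645 × sin 6.1° / 889 = 0.3162.
θ_3 = arcsin 0.3162 = 18.43°.

18.43°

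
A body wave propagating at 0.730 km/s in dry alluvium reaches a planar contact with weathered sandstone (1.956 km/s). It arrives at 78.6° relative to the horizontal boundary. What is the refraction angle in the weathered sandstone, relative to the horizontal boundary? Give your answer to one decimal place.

Convert to the normal: θ₁ = 90° − 78.6° = 11.4°.
Snell's law: sin θ₂ = (V₂/V₁)·sin θ₁ = (1.956/0.730)·sin 11.4° = 0.5296.
θ₂ = sin⁻¹(0.5296) = 31.98° (from vertical).
From the interface: 90° − 31.98° = 58.02°.

58.0°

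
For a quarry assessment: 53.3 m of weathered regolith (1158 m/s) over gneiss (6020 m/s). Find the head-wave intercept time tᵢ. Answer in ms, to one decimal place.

90.3 ms

tᵢ = 2h·√(V₂²−V₁²)/(V₁V₂).
√(V₂²−V₁²) = √(6020²−1158²) = 5907.6 m/s.
tᵢ = 2·53.3·5907.6/(1158·6020) = 0.09034 s.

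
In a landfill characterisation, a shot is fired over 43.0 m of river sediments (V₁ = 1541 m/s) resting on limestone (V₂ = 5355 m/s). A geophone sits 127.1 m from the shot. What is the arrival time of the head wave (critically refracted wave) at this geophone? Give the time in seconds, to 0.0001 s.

t = x/V₂ + 2h·√(V₂²−V₁²)/(V₁V₂).
√(V₂²−V₁²) = √(5355²−1541²) = 5128.5 m/s; delay term = 2·43.0·5128.5/(1541·5355) = 0.05345 s.
t = 127.1/5355 + 0.05345 = 0.07718 s.

0.0772 s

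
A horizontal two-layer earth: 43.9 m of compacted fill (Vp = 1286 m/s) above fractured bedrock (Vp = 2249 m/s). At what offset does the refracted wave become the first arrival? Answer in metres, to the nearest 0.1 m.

x_cross = 2h·√((V₂+V₁)/(V₂−V₁)).
(V₂+V₁)/(V₂−V₁) = (2249+1286)/(2249−1286) = 3.6708; √ = 1.9159.
x_cross = 2·43.9·1.9159 = 168.22 m.

168.2 m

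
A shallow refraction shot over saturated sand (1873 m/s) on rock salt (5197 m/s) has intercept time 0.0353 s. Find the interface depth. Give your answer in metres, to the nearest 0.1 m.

θ_c = arcsin(1873/5197) = 21.12°; cos θ_c = 0.9328.
tᵢ = 2h cos θ_c/V₁ ⇒ h = tᵢ·V₁/(2 cos θ_c) = 0.0353·1873/(2·0.9328) = 35.44 m.

35.4 m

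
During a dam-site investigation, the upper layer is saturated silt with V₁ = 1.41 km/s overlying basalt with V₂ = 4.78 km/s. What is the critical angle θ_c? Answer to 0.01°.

17.16°

Critical incidence: sin θ_c = V₁/V₂ = 1.41/4.78 = 0.2950.
θ_c = arcsin 0.2950 = 17.16°.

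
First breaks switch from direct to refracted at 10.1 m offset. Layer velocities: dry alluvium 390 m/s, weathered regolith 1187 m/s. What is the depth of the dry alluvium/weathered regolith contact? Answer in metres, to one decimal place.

3.6 m

x_cross = 2h·√((V₂+V₁)/(V₂−V₁)) → h = x_cross / (2·√((V₂+V₁)/(V₂−V₁))).
√((V₂+V₁)/(V₂−V₁)) = √((1187+390)/(1187−390)) = 1.4067.
h = 10.1 / (2·1.4067) = 3.59 m.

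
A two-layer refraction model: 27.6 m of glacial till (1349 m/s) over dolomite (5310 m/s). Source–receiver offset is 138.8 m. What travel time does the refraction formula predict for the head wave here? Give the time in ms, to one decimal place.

65.7 ms

θ_c = arcsin(V₁/V₂) = arcsin(1349/5310) = 14.72°, cos θ_c = 0.9672.
Intercept time tᵢ = 2h cos θ_c / V₁ = 2·27.6·0.9672/1349 = 0.03958 s.
t = x/V₂ + tᵢ = 138.8/5310 + 0.03958 = 0.06572 s.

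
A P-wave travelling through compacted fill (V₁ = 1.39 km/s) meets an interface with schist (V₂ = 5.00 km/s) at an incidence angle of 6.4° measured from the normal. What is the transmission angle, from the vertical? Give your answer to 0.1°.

23.6°

sin θ₁/V₁ = sin θ₂/V₂ ⇒ sin θ₂ = 5.00·sin 6.4°/1.39 = 5.00·0.1115/1.39 = 0.4010.
θ₂ = arcsin 0.4010 = 23.64° from the normal.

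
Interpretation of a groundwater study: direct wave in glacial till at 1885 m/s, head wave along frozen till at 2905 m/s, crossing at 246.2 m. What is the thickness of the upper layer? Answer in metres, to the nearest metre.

57 m

x_cross = 2h·√((V₂+V₁)/(V₂−V₁)) → h = x_cross / (2·√((V₂+V₁)/(V₂−V₁))).
√((V₂+V₁)/(V₂−V₁)) = √((2905+1885)/(2905−1885)) = 2.1670.
h = 246.2 / (2·2.1670) = 56.81 m.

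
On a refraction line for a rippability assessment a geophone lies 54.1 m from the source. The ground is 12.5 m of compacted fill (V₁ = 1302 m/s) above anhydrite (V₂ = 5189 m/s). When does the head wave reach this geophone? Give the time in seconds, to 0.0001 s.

θ_c = arcsin(V₁/V₂) = arcsin(1302/5189) = 14.53°, cos θ_c = 0.9680.
Intercept time tᵢ = 2h cos θ_c / V₁ = 2·12.5·0.9680/1302 = 0.01859 s.
t = x/V₂ + tᵢ = 54.1/5189 + 0.01859 = 0.02901 s.

0.0290 s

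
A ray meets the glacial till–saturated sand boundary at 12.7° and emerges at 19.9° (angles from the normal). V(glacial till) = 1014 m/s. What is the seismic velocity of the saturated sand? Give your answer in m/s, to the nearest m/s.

sin 12.7° = 0.2198; sin 19.9° = 0.3404.
V₂ = V₁·(sin θ₂/sin θ₁) = 1014·(0.3404/0.2198) = 1569.94 m/s.

1570 m/s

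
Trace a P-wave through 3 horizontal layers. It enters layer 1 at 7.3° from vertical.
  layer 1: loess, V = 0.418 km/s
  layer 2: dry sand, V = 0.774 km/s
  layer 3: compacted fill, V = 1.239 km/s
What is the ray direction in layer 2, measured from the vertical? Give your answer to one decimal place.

Snell's law across each interface conserves sin θ / V, so sin θ_2 = V_2·sin θ₁/V₁.
sin θ_2 = 0.774 × sin 7.3° / 0.418 = 0.2353.
θ_2 = arcsin 0.2353 = 13.61°.

13.6°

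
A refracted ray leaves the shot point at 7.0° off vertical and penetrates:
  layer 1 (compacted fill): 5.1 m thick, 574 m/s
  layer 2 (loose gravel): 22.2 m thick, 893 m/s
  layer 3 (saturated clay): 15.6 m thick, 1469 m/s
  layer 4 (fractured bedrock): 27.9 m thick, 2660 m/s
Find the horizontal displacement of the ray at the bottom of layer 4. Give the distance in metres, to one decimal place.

Ray parameter p = sin 7.0° / 574 m/s = 2.1232e-04 s/m.
Layer 1: θ = 7.00°; offset = 5.1·tan 7.00° = 0.626 m.
Layer 2: sin θ = p·893 = 0.1896 → θ = 10.93°; offset = 22.2·tan 10.93° = 4.287 m.
Layer 3: sin θ = p·1469 = 0.3119 → θ = 18.17°; offset = 15.6·tan 18.17° = 5.121 m.
Layer 4: sin θ = p·2660 = 0.5648 → θ = 34.39°; offset = 27.9·tan 34.39° = 19.093 m.
Summing the layer offsets gives 29.127 m.

29.1 m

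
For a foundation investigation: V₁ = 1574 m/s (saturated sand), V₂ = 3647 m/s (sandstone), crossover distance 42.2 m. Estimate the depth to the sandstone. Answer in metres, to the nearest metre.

13 m

x_cross = 2h·√((V₂+V₁)/(V₂−V₁)) → h = x_cross / (2·√((V₂+V₁)/(V₂−V₁))).
√((V₂+V₁)/(V₂−V₁)) = √((3647+1574)/(3647−1574)) = 1.5870.
h = 42.2 / (2·1.5870) = 13.30 m.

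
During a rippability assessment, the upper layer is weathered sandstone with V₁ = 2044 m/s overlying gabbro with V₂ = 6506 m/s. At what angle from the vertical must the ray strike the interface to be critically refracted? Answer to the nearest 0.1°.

18.3°

Critical incidence: sin θ_c = V₁/V₂ = 2044/6506 = 0.3142.
θ_c = arcsin 0.3142 = 18.31°.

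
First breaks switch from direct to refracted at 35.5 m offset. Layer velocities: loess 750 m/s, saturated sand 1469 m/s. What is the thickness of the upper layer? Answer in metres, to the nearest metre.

x_cross = 2h·√((V₂+V₁)/(V₂−V₁)) → h = x_cross / (2·√((V₂+V₁)/(V₂−V₁))).
√((V₂+V₁)/(V₂−V₁)) = √((1469+750)/(1469−750)) = 1.7568.
h = 35.5 / (2·1.7568) = 10.10 m.

10 m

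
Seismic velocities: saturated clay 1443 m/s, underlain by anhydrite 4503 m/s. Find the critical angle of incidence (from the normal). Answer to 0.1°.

At critical incidence the refracted ray runs along the interface (θ₂ = 90°), so sin θ_c = V₁/V₂.
θ_c = arcsin(1443/4503) = arcsin 0.3205 = 18.69°.

18.7°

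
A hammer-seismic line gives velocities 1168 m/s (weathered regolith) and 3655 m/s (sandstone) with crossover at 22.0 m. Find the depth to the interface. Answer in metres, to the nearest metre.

8 m

h = (x_cross/2)·√((V₂−V₁)/(V₂+V₁)).
(V₂−V₁)/(V₂+V₁) = (3655−1168)/(3655+1168) = 0.5157; √ = 0.7181.
h = (22.0/2)·0.7181 = 7.90 m.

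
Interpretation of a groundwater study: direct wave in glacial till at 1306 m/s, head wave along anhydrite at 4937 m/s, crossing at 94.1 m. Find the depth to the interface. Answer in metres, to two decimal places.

h = (x_cross/2)·√((V₂−V₁)/(V₂+V₁)).
(V₂−V₁)/(V₂+V₁) = (4937−1306)/(4937+1306) = 0.5816; √ = 0.7626.
h = (94.1/2)·0.7626 = 35.88 m.

35.88 m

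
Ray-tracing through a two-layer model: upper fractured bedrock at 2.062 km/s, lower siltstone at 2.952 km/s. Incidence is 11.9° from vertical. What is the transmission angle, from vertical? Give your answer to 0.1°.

sin θ₁/V₁ = sin θ₂/V₂ ⇒ sin θ₂ = 2.952·sin 11.9°/2.062 = 2.952·0.2062/2.062 = 0.2952.
θ₂ = arcsin 0.2952 = 17.17° from the normal.

17.2°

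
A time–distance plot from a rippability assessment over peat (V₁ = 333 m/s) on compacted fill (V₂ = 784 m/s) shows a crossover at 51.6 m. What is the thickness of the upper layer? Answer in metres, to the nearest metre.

16 m

h = (x_cross/2)·√((V₂−V₁)/(V₂+V₁)).
(V₂−V₁)/(V₂+V₁) = (784−333)/(784+333) = 0.4038; √ = 0.6354.
h = (51.6/2)·0.6354 = 16.39 m.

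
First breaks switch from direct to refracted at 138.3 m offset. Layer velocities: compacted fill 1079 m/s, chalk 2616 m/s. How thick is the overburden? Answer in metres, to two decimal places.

44.60 m

h = (x_cross/2)·√((V₂−V₁)/(V₂+V₁)).
(V₂−V₁)/(V₂+V₁) = (2616−1079)/(2616+1079) = 0.4160; √ = 0.6450.
h = (138.3/2)·0.6450 = 44.60 m.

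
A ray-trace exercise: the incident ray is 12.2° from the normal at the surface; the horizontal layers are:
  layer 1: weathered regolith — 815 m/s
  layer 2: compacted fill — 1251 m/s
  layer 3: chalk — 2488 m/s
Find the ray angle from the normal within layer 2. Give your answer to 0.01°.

18.93°

Ray parameter p = sin 12.2° / 815 = 2.5929e-04 s/m.
sin θ_2 = p·V_2 = 2.5929e-04 × 1251 = 0.3244.
θ_2 = arcsin 0.3244 = 18.93°.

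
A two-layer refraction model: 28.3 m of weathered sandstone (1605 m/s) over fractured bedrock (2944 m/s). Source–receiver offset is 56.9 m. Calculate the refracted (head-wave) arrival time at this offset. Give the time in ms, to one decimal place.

48.9 ms

t = x/V₂ + 2h·√(V₂²−V₁²)/(V₁V₂).
√(V₂²−V₁²) = √(2944²−1605²) = 2468.0 m/s; delay term = 2·28.3·2468.0/(1605·2944) = 0.02956 s.
t = 56.9/2944 + 0.02956 = 0.04889 s.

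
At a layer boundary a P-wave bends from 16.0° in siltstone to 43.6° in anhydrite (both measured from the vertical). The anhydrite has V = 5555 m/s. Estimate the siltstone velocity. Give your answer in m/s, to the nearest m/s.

2220 m/s

sin 16.0° = 0.2756; sin 43.6° = 0.6896.
V₁ = V₂·(sin θ₁/sin θ₂) = 5555·(0.2756/0.6896) = 2220.30 m/s.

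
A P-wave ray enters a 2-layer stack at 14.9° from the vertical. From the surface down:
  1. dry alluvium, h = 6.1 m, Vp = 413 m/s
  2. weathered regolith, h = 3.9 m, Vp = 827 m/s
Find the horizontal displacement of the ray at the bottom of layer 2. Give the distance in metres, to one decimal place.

Apply Snell's law at each interface; in layer i the horizontal offset is hᵢ·tan θᵢ.
Layer 1: θ = 14.90°; offset = 6.1·tan 14.90° = 1.623 m.
Layer 2: sin θ = 827·sin 14.9°/413 = 0.5149, θ = 30.99°; offset = 3.9·tan 30.99° = 2.342 m.
Summing the layer offsets gives 3.966 m.

4.0 m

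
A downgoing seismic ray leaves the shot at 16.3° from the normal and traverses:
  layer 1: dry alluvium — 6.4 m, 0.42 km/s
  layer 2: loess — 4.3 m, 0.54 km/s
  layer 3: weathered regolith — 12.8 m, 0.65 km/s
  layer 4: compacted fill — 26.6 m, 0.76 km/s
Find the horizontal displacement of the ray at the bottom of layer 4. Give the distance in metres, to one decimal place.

p = sin θ₁/V₁ = sin 16.3°/0.42 = 6.6825e-01 s/km is conserved through the stack.
Layer 1: θ = 16.30°; offset = 6.4·tan 16.30° = 1.871 m.
Layer 2: sin θ = p·0.54 = 0.3609 → θ = 21.15°; offset = 4.3·tan 21.15° = 1.664 m.
Layer 3: sin θ = p·0.65 = 0.4344 → θ = 25.74°; offset = 12.8·tan 25.74° = 6.173 m.
Layer 4: sin θ = p·0.76 = 0.5079 → θ = 30.52°; offset = 26.6·tan 30.52° = 15.683 m.
Total horizontal offset = 25.390 m.

25.4 m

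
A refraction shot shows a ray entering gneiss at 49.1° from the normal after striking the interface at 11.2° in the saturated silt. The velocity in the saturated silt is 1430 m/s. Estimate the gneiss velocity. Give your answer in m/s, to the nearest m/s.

sin 11.2° = 0.1942; sin 49.1° = 0.7559.
V₂ = V₁·(sin θ₂/sin θ₁) = 1430·(0.7559/0.1942) = 5564.77 m/s.

5565 m/s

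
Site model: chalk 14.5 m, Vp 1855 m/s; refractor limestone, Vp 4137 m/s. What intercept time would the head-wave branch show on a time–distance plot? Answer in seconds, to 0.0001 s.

tᵢ = 2h·√(V₂²−V₁²)/(V₁V₂).
√(V₂²−V₁²) = √(4137²−1855²) = 3697.8 m/s.
tᵢ = 2·14.5·3697.8/(1855·4137) = 0.01397 s.

0.0140 s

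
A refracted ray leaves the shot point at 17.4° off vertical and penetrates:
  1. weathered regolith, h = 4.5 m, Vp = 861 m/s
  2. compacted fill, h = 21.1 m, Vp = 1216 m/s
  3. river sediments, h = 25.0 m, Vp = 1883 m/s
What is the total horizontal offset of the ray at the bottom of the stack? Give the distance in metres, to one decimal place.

p = sin θ₁/V₁ = sin 17.4°/861 = 3.4732e-04 s/m is conserved through the stack.
Layer 1: θ = 17.40°; offset = 4.5·tan 17.40° = 1.410 m.
Layer 2: sin θ = p·1216 = 0.4223 → θ = 24.98°; offset = 21.1·tan 24.98° = 9.831 m.
Layer 3: sin θ = p·1883 = 0.6540 → θ = 40.84°; offset = 25.0·tan 40.84° = 21.613 m.
Total horizontal offset = 32.854 m.

32.9 m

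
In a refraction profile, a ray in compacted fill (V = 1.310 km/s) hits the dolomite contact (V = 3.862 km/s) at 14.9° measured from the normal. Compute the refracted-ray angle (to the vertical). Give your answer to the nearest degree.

49°

sin θ₁/V₁ = sin θ₂/V₂ ⇒ sin θ₂ = 3.862·sin 14.9°/1.310 = 3.862·0.2571/1.310 = 0.7581.
θ₂ = arcsin 0.7581 = 49.29° from the normal.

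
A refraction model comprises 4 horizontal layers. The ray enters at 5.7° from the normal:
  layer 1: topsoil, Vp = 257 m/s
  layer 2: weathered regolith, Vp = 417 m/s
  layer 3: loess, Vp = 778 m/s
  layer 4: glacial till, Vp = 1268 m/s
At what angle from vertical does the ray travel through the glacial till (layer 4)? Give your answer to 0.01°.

Ray parameter p = sin 5.7° / 257 = 3.8646e-04 s/m.
sin θ_4 = p·V_4 = 3.8646e-04 × 1268 = 0.4900.
θ_4 = arcsin 0.4900 = 29.34°.

29.34°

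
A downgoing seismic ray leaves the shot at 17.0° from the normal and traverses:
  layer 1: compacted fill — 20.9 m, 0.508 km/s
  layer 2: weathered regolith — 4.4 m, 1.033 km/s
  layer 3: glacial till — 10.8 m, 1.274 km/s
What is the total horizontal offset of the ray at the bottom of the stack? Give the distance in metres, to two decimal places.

p = sin θ₁/V₁ = sin 17.0°/0.508 = 5.7553e-01 s/km is conserved through the stack.
Layer 1: θ = 17.00°; offset = 20.9·tan 17.00° = 6.3898 m.
Layer 2: sin θ = p·1.033 = 0.5945 → θ = 36.48°; offset = 4.4·tan 36.48° = 3.2533 m.
Layer 3: sin θ = p·1.274 = 0.7332 → θ = 47.16°; offset = 10.8·tan 47.16° = 11.6458 m.
Summing the layer offsets gives 21.2889 m.

21.29 m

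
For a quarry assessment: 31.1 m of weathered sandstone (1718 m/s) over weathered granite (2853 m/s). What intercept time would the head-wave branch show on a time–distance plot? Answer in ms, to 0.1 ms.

28.9 ms

θ_c = arcsin(V₁/V₂) = arcsin(1718/2853) = 37.03°; cos θ_c = 0.7984.
tᵢ = 2h·cos θ_c / V₁ = 2·31.1·0.7984 / 1718 = 0.02890 s.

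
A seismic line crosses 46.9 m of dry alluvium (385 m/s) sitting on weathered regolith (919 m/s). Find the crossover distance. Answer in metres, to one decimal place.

146.6 m

θ_c = arcsin(385/919) = 24.77°, so cos θ_c = 0.9080 and tᵢ = 2h cos θ_c/V₁ = 0.2212 s.
At crossover x/V₁ = x/V₂ + tᵢ ⇒ x = tᵢ/(1/V₁ − 1/V₂) = 0.22123/(2.5974e-03 − 1.0881e-03) = 146.58 m.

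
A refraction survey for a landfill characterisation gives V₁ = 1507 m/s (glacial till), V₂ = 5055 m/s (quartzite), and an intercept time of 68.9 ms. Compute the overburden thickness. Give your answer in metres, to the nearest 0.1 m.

θ_c = arcsin(1507/5055) = 17.34°; cos θ_c = 0.9545.
tᵢ = 2h cos θ_c/V₁ ⇒ h = tᵢ·V₁/(2 cos θ_c) = 0.0689·1507/(2·0.9545) = 54.39 m.

54.4 m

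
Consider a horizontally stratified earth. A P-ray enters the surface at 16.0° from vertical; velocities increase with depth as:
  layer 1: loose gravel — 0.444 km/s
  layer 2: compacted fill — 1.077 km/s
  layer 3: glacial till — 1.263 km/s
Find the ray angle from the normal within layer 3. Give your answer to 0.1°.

51.6°

Snell's law across each interface conserves sin θ / V, so sin θ_3 = V_3·sin θ₁/V₁.
sin θ_3 = 1.263 × sin 16.0° / 0.444 = 0.7841.
θ_3 = 51.64° from the vertical.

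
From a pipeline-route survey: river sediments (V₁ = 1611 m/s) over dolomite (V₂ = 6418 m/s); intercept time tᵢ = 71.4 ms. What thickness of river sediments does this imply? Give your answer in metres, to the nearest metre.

h = tᵢ·V₁·V₂ / (2·√(V₂²−V₁²)).
√(V₂²−V₁²) = √(6418² − 1611²) = 6212.5 m/s.
h = 0.0714 s × 1611 × 6418 / (2 × 6212.5) = 59.41 m.

59 m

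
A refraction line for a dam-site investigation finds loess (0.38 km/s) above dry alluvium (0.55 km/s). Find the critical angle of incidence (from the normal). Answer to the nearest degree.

At critical incidence the refracted ray runs along the interface (θ₂ = 90°), so sin θ_c = V₁/V₂.
θ_c = arcsin(0.38/0.55) = arcsin 0.6909 = 43.70°.

44°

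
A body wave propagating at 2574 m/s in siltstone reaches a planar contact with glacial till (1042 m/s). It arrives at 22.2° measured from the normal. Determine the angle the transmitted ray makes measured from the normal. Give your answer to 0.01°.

sin θ₁/V₁ = sin θ₂/V₂ ⇒ sin θ₂ = 1042·sin 22.2°/2574 = 1042·0.3778/2574 = 0.1530.
θ₂ = arcsin 0.1530 = 8.80° from the normal.

8.80°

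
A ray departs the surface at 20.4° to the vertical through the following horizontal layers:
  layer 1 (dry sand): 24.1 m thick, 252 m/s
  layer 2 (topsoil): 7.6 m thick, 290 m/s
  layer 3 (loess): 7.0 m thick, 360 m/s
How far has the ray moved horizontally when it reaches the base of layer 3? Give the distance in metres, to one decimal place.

p = sin θ₁/V₁ = sin 20.4°/252 = 1.3832e-03 s/m is conserved through the stack.
Layer 1: θ = 20.40°; offset = 24.1·tan 20.40° = 8.963 m.
Layer 2: sin θ = p·290 = 0.4011 → θ = 23.65°; offset = 7.6·tan 23.65° = 3.328 m.
Layer 3: sin θ = p·360 = 0.4980 → θ = 29.87°; offset = 7.0·tan 29.87° = 4.020 m.
Total horizontal offset = 16.310 m.

16.3 m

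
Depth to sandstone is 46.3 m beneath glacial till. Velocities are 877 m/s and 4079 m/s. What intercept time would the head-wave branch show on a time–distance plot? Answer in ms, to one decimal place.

θ_c = arcsin(V₁/V₂) = arcsin(877/4079) = 12.42°; cos θ_c = 0.9766.
tᵢ = 2h·cos θ_c / V₁ = 2·46.3·0.9766 / 877 = 0.10312 s.

103.1 ms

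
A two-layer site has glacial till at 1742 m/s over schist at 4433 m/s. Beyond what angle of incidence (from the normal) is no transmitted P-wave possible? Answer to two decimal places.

23.14°

At critical incidence the refracted ray runs along the interface (θ₂ = 90°), so sin θ_c = V₁/V₂.
θ_c = arcsin(1742/4433) = arcsin 0.3930 = 23.14°.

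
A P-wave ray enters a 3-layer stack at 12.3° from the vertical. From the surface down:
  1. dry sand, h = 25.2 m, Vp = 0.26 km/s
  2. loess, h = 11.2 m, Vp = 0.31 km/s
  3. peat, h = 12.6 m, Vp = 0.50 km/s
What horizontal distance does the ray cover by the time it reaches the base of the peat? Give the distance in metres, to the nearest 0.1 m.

Apply Snell's law at each interface; in layer i the horizontal offset is hᵢ·tan θᵢ.
Layer 1: θ = 12.30°; offset = 25.2·tan 12.30° = 5.494 m.
Layer 2: sin θ = 0.31·sin 12.3°/0.26 = 0.2540, θ = 14.71°; offset = 11.2·tan 14.71° = 2.941 m.
Layer 3: sin θ = 0.50·sin 12.3°/0.26 = 0.4097, θ = 24.18°; offset = 12.6·tan 24.18° = 5.659 m.
Total horizontal offset = 14.094 m.

14.1 m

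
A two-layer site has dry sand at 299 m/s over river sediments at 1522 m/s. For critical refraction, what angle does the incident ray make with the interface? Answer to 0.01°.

Critical incidence: sin θ_c = V₁/V₂ = 299/1522 = 0.1965.
θ_c = arcsin 0.1965 = 11.33°.
Measured from the interface: 90° − 11.33° = 78.67°.

78.67°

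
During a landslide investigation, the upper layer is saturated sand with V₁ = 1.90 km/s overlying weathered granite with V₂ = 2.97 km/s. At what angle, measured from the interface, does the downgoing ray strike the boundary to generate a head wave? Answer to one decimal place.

50.2°

Critical incidence: sin θ_c = V₁/V₂ = 1.90/2.97 = 0.6397.
θ_c = arcsin 0.6397 = 39.77°.
Measured from the interface: 90° − 39.77° = 50.23°.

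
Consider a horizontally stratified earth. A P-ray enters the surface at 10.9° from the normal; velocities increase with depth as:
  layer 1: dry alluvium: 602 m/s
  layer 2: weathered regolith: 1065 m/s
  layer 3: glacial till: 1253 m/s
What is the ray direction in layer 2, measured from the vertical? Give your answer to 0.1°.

19.5°

Snell's law across each interface conserves sin θ / V, so sin θ_2 = V_2·sin θ₁/V₁.
sin θ_2 = 1065 × sin 10.9° / 602 = 0.3345.
θ_2 = 19.54° from the vertical.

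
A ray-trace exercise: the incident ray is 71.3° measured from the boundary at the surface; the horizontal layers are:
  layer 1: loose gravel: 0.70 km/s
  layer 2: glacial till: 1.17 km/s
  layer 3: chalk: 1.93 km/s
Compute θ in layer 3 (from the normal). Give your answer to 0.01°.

From the normal: θ₁ = 90° − 71.3° = 18.7°.
Ray parameter p = sin 18.7° / 0.70 = 4.5802e-01 s/km.
sin θ_3 = p·V_3 = 4.5802e-01 × 1.93 = 0.8840.
θ_3 = arcsin 0.8840 = 62.13°.

62.13°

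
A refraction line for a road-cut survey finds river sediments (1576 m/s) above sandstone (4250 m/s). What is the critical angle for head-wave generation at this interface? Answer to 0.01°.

At critical incidence the refracted ray runs along the interface (θ₂ = 90°), so sin θ_c = V₁/V₂.
θ_c = arcsin(1576/4250) = arcsin 0.3708 = 21.77°.

21.77°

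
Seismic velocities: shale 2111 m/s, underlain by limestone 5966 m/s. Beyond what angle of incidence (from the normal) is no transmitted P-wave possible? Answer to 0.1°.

Critical incidence: sin θ_c = V₁/V₂ = 2111/5966 = 0.3538.
θ_c = arcsin 0.3538 = 20.72°.

20.7°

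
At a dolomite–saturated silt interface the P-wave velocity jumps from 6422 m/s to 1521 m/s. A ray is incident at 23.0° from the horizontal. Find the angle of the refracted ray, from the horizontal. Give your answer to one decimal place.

77.4°

Angle from the normal: 90° − 23.0° = 67.0°.
sin θ₁/V₁ = sin θ₂/V₂ ⇒ sin θ₂ = 1521·sin 67.0°/6422 = 1521·0.9205/6422 = 0.2180.
θ₂ = sin⁻¹(0.2180) = 12.59° (from vertical).
From the interface: 90° − 12.59° = 77.41°.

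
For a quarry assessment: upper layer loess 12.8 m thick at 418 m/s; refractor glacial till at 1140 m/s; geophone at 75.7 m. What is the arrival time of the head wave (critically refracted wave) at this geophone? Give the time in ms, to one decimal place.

t = x/V₂ + 2h·√(V₂²−V₁²)/(V₁V₂).
√(V₂²−V₁²) = √(1140²−418²) = 1060.6 m/s; delay term = 2·12.8·1060.6/(418·1140) = 0.05698 s.
t = 75.7/1140 + 0.05698 = 0.12338 s.

123.4 ms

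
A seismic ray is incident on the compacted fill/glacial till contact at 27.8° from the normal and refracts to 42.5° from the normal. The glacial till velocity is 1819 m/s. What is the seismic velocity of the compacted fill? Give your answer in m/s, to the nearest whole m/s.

Snell's law: sin 27.8°/V₁ = sin 42.5°/V₂.
V₁ = V₂·sin 27.8°/sin 42.5° = 1819 × 0.6903 = 1255.73 m/s.

1256 m/s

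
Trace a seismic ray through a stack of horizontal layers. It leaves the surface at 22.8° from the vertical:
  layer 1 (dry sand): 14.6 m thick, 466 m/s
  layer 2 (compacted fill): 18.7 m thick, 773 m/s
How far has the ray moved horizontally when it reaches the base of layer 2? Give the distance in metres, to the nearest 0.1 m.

Apply Snell's law at each interface; in layer i the horizontal offset is hᵢ·tan θᵢ.
Layer 1: θ = 22.80°; offset = 14.6·tan 22.80° = 6.137 m.
Layer 2: sin θ = 773·sin 22.8°/466 = 0.6428, θ = 40.00°; offset = 18.7·tan 40.00° = 15.692 m.
Σ offsets = 21.829 m.

21.8 m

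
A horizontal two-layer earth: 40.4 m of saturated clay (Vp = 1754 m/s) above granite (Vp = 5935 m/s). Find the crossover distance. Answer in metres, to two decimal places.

x_cross = 2h·√((V₂+V₁)/(V₂−V₁)).
(V₂+V₁)/(V₂−V₁) = (5935+1754)/(5935−1754) = 1.8390; √ = 1.3561.
x_cross = 2·40.4·1.3561 = 109.57 m.

109.57 m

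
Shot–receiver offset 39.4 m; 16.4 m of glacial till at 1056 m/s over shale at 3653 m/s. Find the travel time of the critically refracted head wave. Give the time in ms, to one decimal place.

t = x/V₂ + 2h·√(V₂²−V₁²)/(V₁V₂).
√(V₂²−V₁²) = √(3653²−1056²) = 3497.0 m/s; delay term = 2·16.4·3497.0/(1056·3653) = 0.02973 s.
t = 39.4/3653 + 0.02973 = 0.04052 s.

40.5 ms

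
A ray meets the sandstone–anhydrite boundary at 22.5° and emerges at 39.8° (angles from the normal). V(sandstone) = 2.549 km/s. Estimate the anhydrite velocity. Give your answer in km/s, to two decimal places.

sin 22.5° = 0.3827; sin 39.8° = 0.6401.
V₂ = V₁·(sin θ₂/sin θ₁) = 2.549·(0.6401/0.3827) = 4.26 km/s.

4.26 km/s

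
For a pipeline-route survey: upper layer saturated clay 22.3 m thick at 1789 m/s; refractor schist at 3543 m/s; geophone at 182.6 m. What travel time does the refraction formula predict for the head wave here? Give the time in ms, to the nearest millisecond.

θ_c = arcsin(V₁/V₂) = arcsin(1789/3543) = 30.33°, cos θ_c = 0.8632.
Intercept time tᵢ = 2h cos θ_c / V₁ = 2·22.3·0.8632/1789 = 0.02152 s.
t = x/V₂ + tᵢ = 182.6/3543 + 0.02152 = 0.07306 s.

73 ms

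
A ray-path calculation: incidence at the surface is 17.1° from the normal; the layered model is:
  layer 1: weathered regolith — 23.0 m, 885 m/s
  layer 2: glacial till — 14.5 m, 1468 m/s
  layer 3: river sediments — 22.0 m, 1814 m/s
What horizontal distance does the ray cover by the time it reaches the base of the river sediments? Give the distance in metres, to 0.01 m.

p = sin θ₁/V₁ = sin 17.1°/885 = 3.3225e-04 s/m is conserved through the stack.
Layer 1: θ = 17.10°; offset = 23.0·tan 17.10° = 7.0757 m.
Layer 2: sin θ = p·1468 = 0.4877 → θ = 29.19°; offset = 14.5·tan 29.19° = 8.1012 m.
Layer 3: sin θ = p·1814 = 0.6027 → θ = 37.06°; offset = 22.0·tan 37.06° = 16.6164 m.
Summing the layer offsets gives 31.7934 m.

31.79 m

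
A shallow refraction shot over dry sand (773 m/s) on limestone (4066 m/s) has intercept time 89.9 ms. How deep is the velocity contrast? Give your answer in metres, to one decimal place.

35.4 m

θ_c = arcsin(773/4066) = 10.96°; cos θ_c = 0.9818.
tᵢ = 2h cos θ_c/V₁ ⇒ h = tᵢ·V₁/(2 cos θ_c) = 0.0899·773/(2·0.9818) = 35.39 m.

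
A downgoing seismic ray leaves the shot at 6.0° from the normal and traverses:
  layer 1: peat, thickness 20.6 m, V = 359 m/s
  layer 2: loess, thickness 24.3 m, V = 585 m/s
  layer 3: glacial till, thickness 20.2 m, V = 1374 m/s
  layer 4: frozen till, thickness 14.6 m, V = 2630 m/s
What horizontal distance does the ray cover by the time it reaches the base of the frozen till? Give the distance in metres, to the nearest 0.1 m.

32.6 m

p = sin θ₁/V₁ = sin 6.0°/359 = 2.9117e-04 s/m is conserved through the stack.
Layer 1: θ = 6.00°; offset = 20.6·tan 6.00° = 2.165 m.
Layer 2: sin θ = p·585 = 0.1703 → θ = 9.81°; offset = 24.3·tan 9.81° = 4.200 m.
Layer 3: sin θ = p·1374 = 0.4001 → θ = 23.58°; offset = 20.2·tan 23.58° = 8.818 m.
Layer 4: sin θ = p·2630 = 0.7658 → θ = 49.98°; offset = 14.6·tan 49.98° = 17.384 m.
Summing the layer offsets gives 32.567 m.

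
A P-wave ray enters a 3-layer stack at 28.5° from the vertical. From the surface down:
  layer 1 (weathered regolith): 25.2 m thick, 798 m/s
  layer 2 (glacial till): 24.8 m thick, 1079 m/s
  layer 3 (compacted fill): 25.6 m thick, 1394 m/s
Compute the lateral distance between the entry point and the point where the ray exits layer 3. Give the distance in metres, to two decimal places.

Ray parameter p = sin 28.5° / 798 m/s = 5.9794e-04 s/m.
Layer 1: θ = 28.50°; offset = 25.2·tan 28.50° = 13.6825 m.
Layer 2: sin θ = p·1079 = 0.6452 → θ = 40.18°; offset = 24.8·tan 40.18° = 20.9422 m.
Layer 3: sin θ = p·1394 = 0.8335 → θ = 56.46°; offset = 25.6·tan 56.46° = 38.6237 m.
Summing the layer offsets gives 73.2484 m.

73.25 m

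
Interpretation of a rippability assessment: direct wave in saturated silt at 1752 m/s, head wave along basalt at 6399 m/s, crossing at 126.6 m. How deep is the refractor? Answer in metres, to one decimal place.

x_cross = 2h·√((V₂+V₁)/(V₂−V₁)) → h = x_cross / (2·√((V₂+V₁)/(V₂−V₁))).
√((V₂+V₁)/(V₂−V₁)) = √((6399+1752)/(6399−1752)) = 1.3244.
h = 126.6 / (2·1.3244) = 47.80 m.

47.8 m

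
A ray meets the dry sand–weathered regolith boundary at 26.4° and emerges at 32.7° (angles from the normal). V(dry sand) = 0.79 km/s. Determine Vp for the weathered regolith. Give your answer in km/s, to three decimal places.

0.960 km/s

Snell's law: sin 26.4°/V₁ = sin 32.7°/V₂.
V₂ = V₁·sin 32.7°/sin 26.4° = 0.79 × 1.2150 = 0.960 km/s.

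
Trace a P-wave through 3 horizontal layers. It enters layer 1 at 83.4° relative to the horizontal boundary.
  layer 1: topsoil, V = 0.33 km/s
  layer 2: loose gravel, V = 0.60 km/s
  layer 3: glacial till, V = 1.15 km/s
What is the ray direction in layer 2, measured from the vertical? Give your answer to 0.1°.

From the normal: θ₁ = 90° − 83.4° = 6.6°.
Ray parameter p = sin 6.6° / 0.33 = 3.4829e-01 s/km.
sin θ_2 = p·V_2 = 3.4829e-01 × 0.60 = 0.2090.
θ_2 = arcsin 0.2090 = 12.06°.

12.1°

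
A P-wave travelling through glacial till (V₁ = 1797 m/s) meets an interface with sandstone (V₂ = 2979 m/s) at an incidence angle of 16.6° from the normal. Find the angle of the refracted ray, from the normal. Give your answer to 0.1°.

Snell's law: sin θ₂ = (V₂/V₁)·sin θ₁ = (2979/1797)·sin 16.6° = 0.4736.
θ₂ = arcsin 0.4736 = 28.27° from the normal.

28.3°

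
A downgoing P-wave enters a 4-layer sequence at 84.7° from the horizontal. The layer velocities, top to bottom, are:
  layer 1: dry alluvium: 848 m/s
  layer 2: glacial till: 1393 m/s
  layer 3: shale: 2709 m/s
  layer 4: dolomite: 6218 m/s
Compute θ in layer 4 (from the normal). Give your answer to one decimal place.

42.6°

From the normal: θ₁ = 90° − 84.7° = 5.3°.
Snell's law across each interface conserves sin θ / V, so sin θ_4 = V_4·sin θ₁/V₁.
sin θ_4 = 6218 × sin 5.3° / 848 = 0.6773.
θ_4 = 42.63° from the vertical.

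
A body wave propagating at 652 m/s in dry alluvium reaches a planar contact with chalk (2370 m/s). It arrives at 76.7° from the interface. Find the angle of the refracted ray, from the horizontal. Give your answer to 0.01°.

Convert to the normal: θ₁ = 90° − 76.7° = 13.3°.
sin θ₁/V₁ = sin θ₂/V₂ ⇒ sin θ₂ = 2370·sin 13.3°/652 = 2370·0.2300/652 = 0.8362.
θ₂ = arcsin 0.8362 = 56.74° from the normal.
From the interface: 90° − 56.74° = 33.26°.

33.26°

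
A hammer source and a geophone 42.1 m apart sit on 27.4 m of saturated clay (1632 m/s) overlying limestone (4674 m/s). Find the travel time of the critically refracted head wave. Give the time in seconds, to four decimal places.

t = x/V₂ + 2h·√(V₂²−V₁²)/(V₁V₂).
√(V₂²−V₁²) = √(4674²−1632²) = 4379.8 m/s; delay term = 2·27.4·4379.8/(1632·4674) = 0.03147 s.
t = 42.1/4674 + 0.03147 = 0.04047 s.

0.0405 s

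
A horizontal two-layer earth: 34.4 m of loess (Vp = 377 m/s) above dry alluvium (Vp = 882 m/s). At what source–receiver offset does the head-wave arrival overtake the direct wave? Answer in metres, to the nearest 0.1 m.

108.6 m

x_cross = 2h·√((V₂+V₁)/(V₂−V₁)).
(V₂+V₁)/(V₂−V₁) = (882+377)/(882−377) = 2.4931; √ = 1.5789.
x_cross = 2·34.4·1.5789 = 108.63 m.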